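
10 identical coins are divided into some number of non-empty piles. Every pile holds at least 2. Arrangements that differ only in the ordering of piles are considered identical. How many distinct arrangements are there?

The partitions of 10 that satisfy the conditions:
10
8 + 2
7 + 3
6 + 4
6 + 2 + 2
5 + 5
5 + 3 + 2
4 + 4 + 2
4 + 3 + 3
4 + 2 + 2 + 2
3 + 3 + 2 + 2
2 + 2 + 2 + 2 + 2
That's 12 in total.

12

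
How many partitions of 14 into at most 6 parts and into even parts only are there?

The partitions of 14 that satisfy the conditions:
14
12+2
10+4
10+2+2
8+6
8+4+2
8+2+2+2
6+6+2
6+4+4
6+4+2+2
6+2+2+2+2
4+4+4+2
4+4+2+2+2
4+2+2+2+2+2

14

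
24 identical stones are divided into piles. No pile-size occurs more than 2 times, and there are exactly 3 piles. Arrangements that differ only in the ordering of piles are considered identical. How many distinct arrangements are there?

A partial list (first 12 by largest part):
22 + 1 + 1
21 + 2 + 1
20 + 3 + 1
20 + 2 + 2
19 + 4 + 1
19 + 3 + 2
18 + 5 + 1
18 + 4 + 2
18 + 3 + 3
17 + 6 + 1
17 + 5 + 2
17 + 4 + 3
…and 35 more, for 47 total.

47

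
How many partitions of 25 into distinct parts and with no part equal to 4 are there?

Counting exhaustively, 92 partitions satisfy the conditions.

92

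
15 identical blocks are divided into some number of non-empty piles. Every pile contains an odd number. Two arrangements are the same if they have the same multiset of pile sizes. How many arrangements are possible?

27

A partial list (first 12 by largest part):
15
13 + 1 + 1
11 + 3 + 1
11 + 1 + 1 + 1 + 1
9 + 5 + 1
9 + 3 + 3
9 + 3 + 1 + 1 + 1
9 + 1 + 1 + 1 + 1 + 1 + 1
7 + 7 + 1
7 + 5 + 3
7 + 5 + 1 + 1 + 1
7 + 3 + 3 + 1 + 1
…and 15 more, for 27 total.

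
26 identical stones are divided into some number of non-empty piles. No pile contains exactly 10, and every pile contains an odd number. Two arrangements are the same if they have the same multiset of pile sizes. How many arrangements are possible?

165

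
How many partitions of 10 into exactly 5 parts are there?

7

The partitions of 10 that satisfy the conditions:
6+1+1+1+1
5+2+1+1+1
4+3+1+1+1
4+2+2+1+1
3+3+2+1+1
3+2+2+2+1
2+2+2+2+2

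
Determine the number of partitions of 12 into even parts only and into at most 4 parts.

9

Enumerating:
12
2,10
4,8
2,2,8
6,6
2,4,6
2,2,2,6
4,4,4
2,2,4,4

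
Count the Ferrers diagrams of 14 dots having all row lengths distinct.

22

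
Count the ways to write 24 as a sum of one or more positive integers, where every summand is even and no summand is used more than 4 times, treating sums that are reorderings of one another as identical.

A partial list (first 12 by largest part):
24
22,2
20,4
20,2,2
18,6
18,4,2
18,2,2,2
16,8
16,6,2
16,4,4
16,4,2,2
16,2,2,2,2
…and 48 more, for 60 total.

60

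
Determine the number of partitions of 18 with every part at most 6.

There are 199 such partitions.

199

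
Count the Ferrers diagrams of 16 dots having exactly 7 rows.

A partial list (first 12 by largest part):
10+1+1+1+1+1+1
9+2+1+1+1+1+1
8+3+1+1+1+1+1
8+2+2+1+1+1+1
7+4+1+1+1+1+1
7+3+2+1+1+1+1
7+2+2+2+1+1+1
6+5+1+1+1+1+1
6+4+2+1+1+1+1
6+3+3+1+1+1+1
6+3+2+2+1+1+1
6+2+2+2+2+1+1
…and 16 more, for 28 total.

28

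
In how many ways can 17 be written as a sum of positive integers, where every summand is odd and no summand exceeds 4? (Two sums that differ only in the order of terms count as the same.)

6

The partitions of 17 that satisfy the conditions:
3, 3, 3, 3, 3, 1, 1
3, 3, 3, 3, 1, 1, 1, 1, 1
3, 3, 3, 1, 1, 1, 1, 1, 1, 1, 1
3, 3, 1, 1, 1, 1, 1, 1, 1, 1, 1, 1, 1
3, 1, 1, 1, 1, 1, 1, 1, 1, 1, 1, 1, 1, 1, 1
1, 1, 1, 1, 1, 1, 1, 1, 1, 1, 1, 1, 1, 1, 1, 1, 1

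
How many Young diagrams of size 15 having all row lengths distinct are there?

There are too many to list fully; the first 12 (by largest part) are:
15
14+1
13+2
12+3
12+2+1
11+4
11+3+1
10+5
10+4+1
10+3+2
9+6
9+5+1
…and 15 more, for 27 total.

27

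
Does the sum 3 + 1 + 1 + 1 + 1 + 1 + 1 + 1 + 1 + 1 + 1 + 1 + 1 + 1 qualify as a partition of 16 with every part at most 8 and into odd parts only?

The parts sum to 16, and the condition 'no summand exceeds 8' holds; the condition 'every summand is odd' holds.

Yes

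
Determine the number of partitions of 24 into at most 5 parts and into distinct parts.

119

Systematic enumeration (by largest part, then next-largest, …) yields 119.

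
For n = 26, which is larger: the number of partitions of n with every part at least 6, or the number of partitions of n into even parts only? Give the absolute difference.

80

Partitions of 26 with every part at least 6: 21.
Partitions of 26 into even parts only: 101.
|21 − 101| = 80.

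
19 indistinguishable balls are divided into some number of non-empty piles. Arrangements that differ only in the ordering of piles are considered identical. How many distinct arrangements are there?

Direct enumeration gives 490 partitions.

490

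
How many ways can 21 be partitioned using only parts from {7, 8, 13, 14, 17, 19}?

3

Listing the qualifying partitions of 21:
14, 7
13, 8
7, 7, 7
Counting gives 3.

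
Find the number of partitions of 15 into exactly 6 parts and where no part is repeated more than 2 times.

5

Enumerating:
6+3+2+2+1+1
5+4+2+2+1+1
5+3+3+2+1+1
4+4+3+2+1+1
4+3+3+2+2+1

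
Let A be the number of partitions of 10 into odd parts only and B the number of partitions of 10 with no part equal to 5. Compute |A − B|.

25

Partitions of 10 into odd parts only: 10.
Partitions of 10 with no part equal to 5: 35.
|10 − 35| = 25.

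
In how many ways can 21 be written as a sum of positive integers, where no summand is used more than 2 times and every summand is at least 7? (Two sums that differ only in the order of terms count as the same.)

5

Enumerating:
21
14 + 7
13 + 8
12 + 9
11 + 10
That's 5 in total.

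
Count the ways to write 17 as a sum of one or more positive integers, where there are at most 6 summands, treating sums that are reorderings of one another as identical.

163

Counting exhaustively, 163 partitions satisfy the conditions.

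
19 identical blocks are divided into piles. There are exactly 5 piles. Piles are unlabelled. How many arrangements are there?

There are too many to list fully; the first 12 (by largest part) are:
15, 1, 1, 1, 1
14, 2, 1, 1, 1
13, 3, 1, 1, 1
13, 2, 2, 1, 1
12, 4, 1, 1, 1
12, 3, 2, 1, 1
12, 2, 2, 2, 1
11, 5, 1, 1, 1
11, 4, 2, 1, 1
11, 3, 3, 1, 1
11, 3, 2, 2, 1
11, 2, 2, 2, 2
…and 58 more, for 70 total.

70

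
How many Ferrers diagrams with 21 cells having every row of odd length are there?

76

Direct enumeration gives 76 partitions.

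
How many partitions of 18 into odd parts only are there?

A partial list (first 12 by largest part):
17+1
15+3
15+1+1+1
13+5
13+3+1+1
13+1+1+1+1+1
11+7
11+5+1+1
11+3+3+1
11+3+1+1+1+1
11+1+1+1+1+1+1+1
9+9
…and 34 more, for 46 total.

46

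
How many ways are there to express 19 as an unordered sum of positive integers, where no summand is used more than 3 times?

Systematic enumeration (by largest part, then next-largest, …) yields 258.

258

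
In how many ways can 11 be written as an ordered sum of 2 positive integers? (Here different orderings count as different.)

10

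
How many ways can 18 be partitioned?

385

Enumerating by decreasing first part gives 385 partitions in all.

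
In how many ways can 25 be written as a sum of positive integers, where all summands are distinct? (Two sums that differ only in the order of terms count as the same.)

142

Systematic enumeration (by largest part, then next-largest, …) yields 142.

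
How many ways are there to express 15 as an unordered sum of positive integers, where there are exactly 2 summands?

They are:
14+1
13+2
12+3
11+4
10+5
9+6
8+7
That's 7 in total.

7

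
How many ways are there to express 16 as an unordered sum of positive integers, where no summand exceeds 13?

Enumerating by decreasing first part gives 227 partitions in all.

227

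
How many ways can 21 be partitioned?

792

Enumerating by decreasing first part gives 792 partitions in all.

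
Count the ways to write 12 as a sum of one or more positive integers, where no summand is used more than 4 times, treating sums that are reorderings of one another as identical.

60

A partial list (first 12 by largest part):
12
11, 1
10, 2
10, 1, 1
9, 3
9, 2, 1
9, 1, 1, 1
8, 4
8, 3, 1
8, 2, 2
8, 2, 1, 1
8, 1, 1, 1, 1
…and 48 more, for 60 total.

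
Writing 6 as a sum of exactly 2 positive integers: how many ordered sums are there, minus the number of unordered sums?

Compositions: C(5,1) = 5.
Partitions of 6 into exactly 2 parts: 3.
Difference: 5 − 3 = 2.

2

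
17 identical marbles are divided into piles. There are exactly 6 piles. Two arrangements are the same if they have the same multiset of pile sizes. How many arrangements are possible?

44

A partial list (first 12 by largest part):
12,1,1,1,1,1
11,2,1,1,1,1
10,3,1,1,1,1
10,2,2,1,1,1
9,4,1,1,1,1
9,3,2,1,1,1
9,2,2,2,1,1
8,5,1,1,1,1
8,4,2,1,1,1
8,3,3,1,1,1
8,3,2,2,1,1
8,2,2,2,2,1
…and 32 more, for 44 total.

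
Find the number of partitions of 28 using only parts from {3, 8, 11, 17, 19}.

Listing the qualifying partitions of 28:
19 + 3 + 3 + 3
17 + 11
17 + 8 + 3
11 + 11 + 3 + 3
11 + 8 + 3 + 3 + 3
8 + 8 + 3 + 3 + 3 + 3

6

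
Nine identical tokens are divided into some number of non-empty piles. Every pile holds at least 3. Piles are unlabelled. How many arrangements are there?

They are:
9
3 + 6
4 + 5
3 + 3 + 3
That's 4 in total.

4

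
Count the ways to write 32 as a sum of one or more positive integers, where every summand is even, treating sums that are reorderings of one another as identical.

Counting exhaustively, 231 partitions satisfy the conditions.

231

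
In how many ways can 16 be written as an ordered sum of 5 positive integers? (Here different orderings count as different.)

By stars and bars with positive parts, the count is C(15,4) = 1365.

1365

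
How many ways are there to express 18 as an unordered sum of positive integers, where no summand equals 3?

209

Enumerating by decreasing first part gives 209 partitions in all.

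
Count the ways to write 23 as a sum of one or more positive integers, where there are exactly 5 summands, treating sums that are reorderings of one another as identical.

141

There are 141 such partitions.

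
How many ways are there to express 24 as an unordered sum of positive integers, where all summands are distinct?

There are 122 such partitions.

122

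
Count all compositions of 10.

512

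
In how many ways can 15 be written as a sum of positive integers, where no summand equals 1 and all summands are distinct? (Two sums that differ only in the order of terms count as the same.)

15

Listing the qualifying partitions of 15:
15
2+13
3+12
4+11
5+10
2+3+10
6+9
2+4+9
7+8
2+5+8
3+4+8
2+6+7
3+5+7
4+5+6
2+3+4+6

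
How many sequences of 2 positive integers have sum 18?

Equivalently, choose which 1 of the 17 gaps become plus signs: C(17,1) = 17.

17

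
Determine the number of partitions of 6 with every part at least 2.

4

The partitions of 6 that satisfy the conditions:
6
4 + 2
3 + 3
2 + 2 + 2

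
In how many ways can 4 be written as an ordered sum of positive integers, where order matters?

There are 3 gaps and each independently is a cut or not, giving 2^3 = 8.

8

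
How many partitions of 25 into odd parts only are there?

There are 142 such partitions.

142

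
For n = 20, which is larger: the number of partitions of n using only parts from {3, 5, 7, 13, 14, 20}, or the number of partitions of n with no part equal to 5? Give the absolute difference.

444

Partitions of 20 using only parts from {3, 5, 7, 13, 14, 20}: 7.
Partitions of 20 with no part equal to 5: 451.
|7 − 451| = 444.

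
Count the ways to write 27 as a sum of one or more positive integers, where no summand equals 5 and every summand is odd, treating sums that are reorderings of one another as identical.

Systematic enumeration (by largest part, then next-largest, …) yields 103.

103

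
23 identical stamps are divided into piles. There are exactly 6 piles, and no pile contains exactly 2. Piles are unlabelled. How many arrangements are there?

62

A partial list (first 12 by largest part):
18, 1, 1, 1, 1, 1
16, 3, 1, 1, 1, 1
15, 4, 1, 1, 1, 1
14, 5, 1, 1, 1, 1
14, 3, 3, 1, 1, 1
13, 6, 1, 1, 1, 1
13, 4, 3, 1, 1, 1
12, 7, 1, 1, 1, 1
12, 5, 3, 1, 1, 1
12, 4, 4, 1, 1, 1
12, 3, 3, 3, 1, 1
11, 8, 1, 1, 1, 1
…and 50 more, for 62 total.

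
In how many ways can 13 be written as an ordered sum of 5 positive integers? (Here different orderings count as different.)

By stars and bars with positive parts, the count is C(12,4) = 495.

495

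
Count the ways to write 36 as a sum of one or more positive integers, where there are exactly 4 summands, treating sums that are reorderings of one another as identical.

Direct enumeration gives 351 partitions.

351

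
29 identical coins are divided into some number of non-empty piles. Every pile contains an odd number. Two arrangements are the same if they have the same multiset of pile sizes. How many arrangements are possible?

256

A full systematic count gives 256.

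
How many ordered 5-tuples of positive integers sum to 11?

Place 4 bars in the 10 internal gaps of a row of 11 dots: C(10,4) = 210.

210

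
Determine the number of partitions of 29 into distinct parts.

Counting exhaustively, 256 partitions satisfy the conditions.

256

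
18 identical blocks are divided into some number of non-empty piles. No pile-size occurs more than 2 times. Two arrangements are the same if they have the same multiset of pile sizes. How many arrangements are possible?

Counting exhaustively, 135 partitions satisfy the conditions.

135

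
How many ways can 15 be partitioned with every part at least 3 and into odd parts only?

5

Enumerating:
15
9 + 3 + 3
7 + 5 + 3
5 + 5 + 5
3 + 3 + 3 + 3 + 3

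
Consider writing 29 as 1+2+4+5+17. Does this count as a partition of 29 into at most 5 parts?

Yes

The parts sum to 29, and the condition 'there are at most 5 summands' holds.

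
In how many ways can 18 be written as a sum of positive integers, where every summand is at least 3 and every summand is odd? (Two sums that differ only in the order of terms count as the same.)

8

The partitions of 18 that satisfy the conditions:
15,3
13,5
11,7
9,9
9,3,3,3
7,5,3,3
5,5,5,3
3,3,3,3,3,3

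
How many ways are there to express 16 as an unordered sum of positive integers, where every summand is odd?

32

A partial list (first 12 by largest part):
15+1
13+3
13+1+1+1
11+5
11+3+1+1
11+1+1+1+1+1
9+7
9+5+1+1
9+3+3+1
9+3+1+1+1+1
9+1+1+1+1+1+1+1
7+7+1+1
…and 20 more, for 32 total.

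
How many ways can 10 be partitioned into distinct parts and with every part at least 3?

Enumerating:
10
7 + 3
6 + 4

3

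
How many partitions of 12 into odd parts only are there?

Listing the qualifying partitions of 12:
11,1
9,3
9,1,1,1
7,5
7,3,1,1
7,1,1,1,1,1
5,5,1,1
5,3,3,1
5,3,1,1,1,1
5,1,1,1,1,1,1,1
3,3,3,3
3,3,3,1,1,1
3,3,1,1,1,1,1,1
3,1,1,1,1,1,1,1,1,1
1,1,1,1,1,1,1,1,1,1,1,1
That's 15 in total.

15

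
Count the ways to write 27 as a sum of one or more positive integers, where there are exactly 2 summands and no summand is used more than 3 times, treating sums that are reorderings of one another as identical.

13

They are:
26,1
25,2
24,3
23,4
22,5
21,6
20,7
19,8
18,9
17,10
16,11
15,12
14,13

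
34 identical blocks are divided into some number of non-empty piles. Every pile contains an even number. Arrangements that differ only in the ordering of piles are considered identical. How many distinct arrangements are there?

There are 297 such partitions.

297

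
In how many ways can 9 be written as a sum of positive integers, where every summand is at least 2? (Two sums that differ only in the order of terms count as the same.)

8

Listing the qualifying partitions of 9:
9
7,2
6,3
5,4
5,2,2
4,3,2
3,3,3
3,2,2,2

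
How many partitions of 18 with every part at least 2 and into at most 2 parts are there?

Enumerating:
18
2+16
3+15
4+14
5+13
6+12
7+11
8+10
9+9
That's 9 in total.

9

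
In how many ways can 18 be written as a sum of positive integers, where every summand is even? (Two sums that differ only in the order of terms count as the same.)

There are too many to list fully; the first 12 (by largest part) are:
18
2+16
4+14
2+2+14
6+12
2+4+12
2+2+2+12
8+10
2+6+10
4+4+10
2+2+4+10
2+2+2+2+10
…and 18 more, for 30 total.

30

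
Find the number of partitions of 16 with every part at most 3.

A partial list (first 12 by largest part):
3+3+3+3+3+1
3+3+3+3+2+2
3+3+3+3+2+1+1
3+3+3+3+1+1+1+1
3+3+3+2+2+2+1
3+3+3+2+2+1+1+1
3+3+3+2+1+1+1+1+1
3+3+3+1+1+1+1+1+1+1
3+3+2+2+2+2+2
3+3+2+2+2+2+1+1
3+3+2+2+2+1+1+1+1
3+3+2+2+1+1+1+1+1+1
…and 18 more, for 30 total.

30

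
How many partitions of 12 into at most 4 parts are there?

34

There are too many to list fully; the first 12 (by largest part) are:
12
1+11
2+10
1+1+10
3+9
1+2+9
1+1+1+9
4+8
1+3+8
2+2+8
1+1+2+8
5+7
…and 22 more, for 34 total.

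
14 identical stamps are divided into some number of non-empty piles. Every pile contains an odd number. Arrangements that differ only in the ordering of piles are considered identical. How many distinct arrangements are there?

22

Listing the qualifying partitions of 14:
13+1
11+3
11+1+1+1
9+5
9+3+1+1
9+1+1+1+1+1
7+7
7+5+1+1
7+3+3+1
7+3+1+1+1+1
7+1+1+1+1+1+1+1
5+5+3+1
5+5+1+1+1+1
5+3+3+3
5+3+3+1+1+1
5+3+1+1+1+1+1+1
5+1+1+1+1+1+1+1+1+1
3+3+3+3+1+1
3+3+3+1+1+1+1+1
3+3+1+1+1+1+1+1+1+1
3+1+1+1+1+1+1+1+1+1+1+1
1+1+1+1+1+1+1+1+1+1+1+1+1+1
That's 22 in total.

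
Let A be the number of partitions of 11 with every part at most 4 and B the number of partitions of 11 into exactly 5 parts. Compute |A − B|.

17

Partitions of 11 with every part at most 4: 27.
Partitions of 11 into exactly 5 parts: 10.
|27 − 10| = 17.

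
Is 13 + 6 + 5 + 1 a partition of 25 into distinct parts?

The parts sum to 25, and the condition 'all summands are distinct' holds.

Yes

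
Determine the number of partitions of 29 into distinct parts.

256

Enumerating by decreasing first part gives 256 partitions in all.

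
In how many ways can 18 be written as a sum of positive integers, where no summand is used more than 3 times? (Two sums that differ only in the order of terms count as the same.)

There are 208 such partitions.

208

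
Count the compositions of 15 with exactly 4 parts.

A composition of 15 into 4 positive parts is chosen by placing 3 dividers among the 14 gaps between 15 units: C(14,3) = 364.

364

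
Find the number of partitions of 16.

There are 231 such partitions.

231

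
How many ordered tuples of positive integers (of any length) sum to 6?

Each of the 5 gaps between 6 units is either a break or not: 2^5 = 32.

32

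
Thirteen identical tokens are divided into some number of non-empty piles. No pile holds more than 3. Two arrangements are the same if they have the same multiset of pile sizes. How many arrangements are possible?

21

Listing the qualifying partitions of 13:
1+3+3+3+3
2+2+3+3+3
1+1+2+3+3+3
1+1+1+1+3+3+3
1+2+2+2+3+3
1+1+1+2+2+3+3
1+1+1+1+1+2+3+3
1+1+1+1+1+1+1+3+3
2+2+2+2+2+3
1+1+2+2+2+2+3
1+1+1+1+2+2+2+3
1+1+1+1+1+1+2+2+3
1+1+1+1+1+1+1+1+2+3
1+1+1+1+1+1+1+1+1+1+3
1+2+2+2+2+2+2
1+1+1+2+2+2+2+2
1+1+1+1+1+2+2+2+2
1+1+1+1+1+1+1+2+2+2
1+1+1+1+1+1+1+1+1+2+2
1+1+1+1+1+1+1+1+1+1+1+2
1+1+1+1+1+1+1+1+1+1+1+1+1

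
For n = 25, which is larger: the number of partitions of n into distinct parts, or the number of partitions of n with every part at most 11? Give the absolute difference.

Partitions of 25 into distinct parts: 142.
Partitions of 25 with every part at most 11: 1586.
|142 − 1586| = 1444.

1444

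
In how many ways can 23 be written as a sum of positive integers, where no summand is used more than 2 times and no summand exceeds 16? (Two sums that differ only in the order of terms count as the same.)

333

Direct enumeration gives 333 partitions.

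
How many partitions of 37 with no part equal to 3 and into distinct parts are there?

Direct enumeration gives 453 partitions.

453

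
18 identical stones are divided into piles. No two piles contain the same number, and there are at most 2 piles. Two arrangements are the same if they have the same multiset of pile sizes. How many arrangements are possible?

9

The partitions of 18 that satisfy the conditions:
18
17,1
16,2
15,3
14,4
13,5
12,6
11,7
10,8
That's 9 in total.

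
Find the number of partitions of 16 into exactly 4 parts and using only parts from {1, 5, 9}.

Enumerating:
1,1,5,9
1,5,5,5

2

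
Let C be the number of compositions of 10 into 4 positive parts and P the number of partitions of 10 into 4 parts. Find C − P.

75

Ordered (compositions into 4 parts): C(9,3) = 84.
Unordered (partitions into 4 parts): 9.
Difference: 84 − 9 = 75.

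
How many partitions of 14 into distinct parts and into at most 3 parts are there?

The partitions of 14 that satisfy the conditions:
14
13 + 1
12 + 2
11 + 3
11 + 2 + 1
10 + 4
10 + 3 + 1
9 + 5
9 + 4 + 1
9 + 3 + 2
8 + 6
8 + 5 + 1
8 + 4 + 2
7 + 6 + 1
7 + 5 + 2
7 + 4 + 3
6 + 5 + 3
That's 17 in total.

17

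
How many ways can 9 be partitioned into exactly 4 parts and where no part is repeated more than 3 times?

The partitions of 9 that satisfy the conditions:
6+1+1+1
5+2+1+1
4+3+1+1
4+2+2+1
3+3+2+1
3+2+2+2
That's 6 in total.

6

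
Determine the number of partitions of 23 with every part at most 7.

Systematic enumeration (by largest part, then next-largest, …) yields 618.

618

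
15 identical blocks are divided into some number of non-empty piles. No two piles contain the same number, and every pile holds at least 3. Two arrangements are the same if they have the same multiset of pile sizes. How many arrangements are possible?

Enumerating:
15
12 + 3
11 + 4
10 + 5
9 + 6
8 + 7
8 + 4 + 3
7 + 5 + 3
6 + 5 + 4

9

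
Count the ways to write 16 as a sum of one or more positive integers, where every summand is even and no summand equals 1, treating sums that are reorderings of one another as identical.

22

The partitions of 16 that satisfy the conditions:
16
2+14
4+12
2+2+12
6+10
2+4+10
2+2+2+10
8+8
2+6+8
4+4+8
2+2+4+8
2+2+2+2+8
4+6+6
2+2+6+6
2+4+4+6
2+2+2+4+6
2+2+2+2+2+6
4+4+4+4
2+2+4+4+4
2+2+2+2+4+4
2+2+2+2+2+2+4
2+2+2+2+2+2+2+2
Counting gives 22.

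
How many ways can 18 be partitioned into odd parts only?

46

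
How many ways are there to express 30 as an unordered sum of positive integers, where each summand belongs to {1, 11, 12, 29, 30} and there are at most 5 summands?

2

Enumerating:
30
29, 1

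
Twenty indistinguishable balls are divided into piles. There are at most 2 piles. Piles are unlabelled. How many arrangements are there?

They are:
20
19+1
18+2
17+3
16+4
15+5
14+6
13+7
12+8
11+9
10+10
That's 11 in total.

11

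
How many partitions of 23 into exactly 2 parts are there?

11

Listing the qualifying partitions of 23:
1+22
2+21
3+20
4+19
5+18
6+17
7+16
8+15
9+14
10+13
11+12
That's 11 in total.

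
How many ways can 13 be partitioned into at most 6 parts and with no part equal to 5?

A partial list (first 12 by largest part):
13
12,1
11,2
11,1,1
10,3
10,2,1
10,1,1,1
9,4
9,3,1
9,2,2
9,2,1,1
9,1,1,1,1
…and 41 more, for 53 total.

53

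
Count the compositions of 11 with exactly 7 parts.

A composition of 11 into 7 positive parts is chosen by placing 6 dividers among the 10 gaps between 11 units: C(10,6) = 210.

210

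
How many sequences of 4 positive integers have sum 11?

By stars and bars with positive parts, the count is C(10,3) = 120.

120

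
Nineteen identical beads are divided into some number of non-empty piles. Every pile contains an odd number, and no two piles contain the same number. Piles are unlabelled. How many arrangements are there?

Listing the qualifying partitions of 19:
19
15 + 3 + 1
13 + 5 + 1
11 + 7 + 1
11 + 5 + 3
9 + 7 + 3

6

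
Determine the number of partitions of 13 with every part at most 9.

94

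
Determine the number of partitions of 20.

627

A full systematic count gives 627.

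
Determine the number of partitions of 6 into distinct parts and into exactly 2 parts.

2

Enumerating:
5 + 1
4 + 2
That's 2 in total.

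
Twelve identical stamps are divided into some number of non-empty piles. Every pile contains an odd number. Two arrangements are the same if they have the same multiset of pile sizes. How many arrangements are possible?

They are:
1+11
3+9
1+1+1+9
5+7
1+1+3+7
1+1+1+1+1+7
1+1+5+5
1+3+3+5
1+1+1+1+3+5
1+1+1+1+1+1+1+5
3+3+3+3
1+1+1+3+3+3
1+1+1+1+1+1+3+3
1+1+1+1+1+1+1+1+1+3
1+1+1+1+1+1+1+1+1+1+1+1

15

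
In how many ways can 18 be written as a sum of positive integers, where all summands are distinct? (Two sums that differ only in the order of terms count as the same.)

There are too many to list fully; the first 12 (by largest part) are:
18
17+1
16+2
15+3
15+2+1
14+4
14+3+1
13+5
13+4+1
13+3+2
12+6
12+5+1
…and 34 more, for 46 total.

46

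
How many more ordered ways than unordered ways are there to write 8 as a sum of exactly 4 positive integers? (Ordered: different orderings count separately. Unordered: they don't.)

30

Compositions: C(7,3) = 35.
Partitions of 8 into exactly 4 parts: 5.
Difference: 35 − 5 = 30.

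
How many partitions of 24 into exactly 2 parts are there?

12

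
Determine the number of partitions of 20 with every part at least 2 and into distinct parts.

A partial list (first 12 by largest part):
20
18,2
17,3
16,4
15,5
15,3,2
14,6
14,4,2
13,7
13,5,2
13,4,3
12,8
…and 23 more, for 35 total.

35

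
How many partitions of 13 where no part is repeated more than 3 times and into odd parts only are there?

9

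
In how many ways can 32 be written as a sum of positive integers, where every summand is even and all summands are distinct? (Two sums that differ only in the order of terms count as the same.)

32

There are too many to list fully; the first 12 (by largest part) are:
32
30+2
28+4
26+6
26+4+2
24+8
24+6+2
22+10
22+8+2
22+6+4
20+12
20+10+2
…and 20 more, for 32 total.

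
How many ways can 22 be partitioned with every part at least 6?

Listing the qualifying partitions of 22:
22
16+6
15+7
14+8
13+9
12+10
11+11
10+6+6
9+7+6
8+8+6
8+7+7

11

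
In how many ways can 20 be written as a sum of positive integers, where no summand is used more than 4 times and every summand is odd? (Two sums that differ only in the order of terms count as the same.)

There are too many to list fully; the first 12 (by largest part) are:
1,19
3,17
1,1,1,17
5,15
1,1,3,15
7,13
1,1,5,13
1,3,3,13
1,1,1,1,3,13
9,11
1,1,7,11
1,3,5,11
…and 23 more, for 35 total.

35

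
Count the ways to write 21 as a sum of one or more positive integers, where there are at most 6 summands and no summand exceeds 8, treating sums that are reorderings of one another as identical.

A full systematic count gives 139.

139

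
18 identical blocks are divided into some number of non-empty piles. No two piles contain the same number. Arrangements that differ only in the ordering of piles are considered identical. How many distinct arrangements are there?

46

A partial list (first 12 by largest part):
18
17 + 1
16 + 2
15 + 3
15 + 2 + 1
14 + 4
14 + 3 + 1
13 + 5
13 + 4 + 1
13 + 3 + 2
12 + 6
12 + 5 + 1
…and 34 more, for 46 total.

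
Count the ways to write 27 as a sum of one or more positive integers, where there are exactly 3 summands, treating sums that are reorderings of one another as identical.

61

There are too many to list fully; the first 12 (by largest part) are:
25,1,1
24,2,1
23,3,1
23,2,2
22,4,1
22,3,2
21,5,1
21,4,2
21,3,3
20,6,1
20,5,2
20,4,3
…and 49 more, for 61 total.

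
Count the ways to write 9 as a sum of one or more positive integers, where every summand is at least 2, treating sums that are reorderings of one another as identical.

Enumerating:
9
7+2
6+3
5+4
5+2+2
4+3+2
3+3+3
3+2+2+2
Counting gives 8.

8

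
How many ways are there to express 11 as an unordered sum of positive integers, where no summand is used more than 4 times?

A partial list (first 12 by largest part):
11
10, 1
9, 2
9, 1, 1
8, 3
8, 2, 1
8, 1, 1, 1
7, 4
7, 3, 1
7, 2, 2
7, 2, 1, 1
7, 1, 1, 1, 1
…and 32 more, for 44 total.

44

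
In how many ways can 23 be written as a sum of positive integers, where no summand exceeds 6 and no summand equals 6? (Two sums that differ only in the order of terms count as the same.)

291

Direct enumeration gives 291 partitions.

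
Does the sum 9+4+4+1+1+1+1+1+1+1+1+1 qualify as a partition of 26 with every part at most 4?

No

The parts sum to 26, and the condition 'no summand exceeds 4' is violated.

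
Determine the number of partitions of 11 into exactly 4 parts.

11

They are:
8+1+1+1
7+2+1+1
6+3+1+1
6+2+2+1
5+4+1+1
5+3+2+1
5+2+2+2
4+4+2+1
4+3+3+1
4+3+2+2
3+3+3+2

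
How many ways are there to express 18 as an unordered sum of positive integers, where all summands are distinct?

46

There are too many to list fully; the first 12 (by largest part) are:
18
17+1
16+2
15+3
15+2+1
14+4
14+3+1
13+5
13+4+1
13+3+2
12+6
12+5+1
…and 34 more, for 46 total.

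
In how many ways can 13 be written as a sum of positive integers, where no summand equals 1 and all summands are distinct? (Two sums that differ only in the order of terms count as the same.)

10

Enumerating:
13
2 + 11
3 + 10
4 + 9
5 + 8
2 + 3 + 8
6 + 7
2 + 4 + 7
2 + 5 + 6
3 + 4 + 6
That's 10 in total.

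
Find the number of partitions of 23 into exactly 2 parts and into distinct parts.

11

Enumerating:
22, 1
21, 2
20, 3
19, 4
18, 5
17, 6
16, 7
15, 8
14, 9
13, 10
12, 11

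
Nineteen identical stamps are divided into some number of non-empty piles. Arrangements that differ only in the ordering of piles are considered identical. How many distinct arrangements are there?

Systematic enumeration (by largest part, then next-largest, …) yields 490.

490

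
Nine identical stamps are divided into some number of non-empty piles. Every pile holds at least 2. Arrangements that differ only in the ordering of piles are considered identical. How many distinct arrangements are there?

8

Listing the qualifying partitions of 9:
9
7+2
6+3
5+4
5+2+2
4+3+2
3+3+3
3+2+2+2
Counting gives 8.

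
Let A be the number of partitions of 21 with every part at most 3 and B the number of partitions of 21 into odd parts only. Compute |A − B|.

28

Partitions of 21 with every part at most 3: 48.
Partitions of 21 into odd parts only: 76.
|48 − 76| = 28.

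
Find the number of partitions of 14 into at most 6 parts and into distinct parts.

They are:
14
1+13
2+12
3+11
1+2+11
4+10
1+3+10
5+9
1+4+9
2+3+9
6+8
1+5+8
2+4+8
1+2+3+8
1+6+7
2+5+7
3+4+7
1+2+4+7
3+5+6
1+2+5+6
1+3+4+6
2+3+4+5
That's 22 in total.

22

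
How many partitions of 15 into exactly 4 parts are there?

There are too many to list fully; the first 12 (by largest part) are:
1 + 1 + 1 + 12
1 + 1 + 2 + 11
1 + 1 + 3 + 10
1 + 2 + 2 + 10
1 + 1 + 4 + 9
1 + 2 + 3 + 9
2 + 2 + 2 + 9
1 + 1 + 5 + 8
1 + 2 + 4 + 8
1 + 3 + 3 + 8
2 + 2 + 3 + 8
1 + 1 + 6 + 7
…and 15 more, for 27 total.

27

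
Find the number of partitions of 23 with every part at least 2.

Systematic enumeration (by largest part, then next-largest, …) yields 253.

253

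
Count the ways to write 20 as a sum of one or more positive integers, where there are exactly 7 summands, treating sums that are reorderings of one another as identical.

82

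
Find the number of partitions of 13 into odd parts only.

18

Listing the qualifying partitions of 13:
13
11, 1, 1
9, 3, 1
9, 1, 1, 1, 1
7, 5, 1
7, 3, 3
7, 3, 1, 1, 1
7, 1, 1, 1, 1, 1, 1
5, 5, 3
5, 5, 1, 1, 1
5, 3, 3, 1, 1
5, 3, 1, 1, 1, 1, 1
5, 1, 1, 1, 1, 1, 1, 1, 1
3, 3, 3, 3, 1
3, 3, 3, 1, 1, 1, 1
3, 3, 1, 1, 1, 1, 1, 1, 1
3, 1, 1, 1, 1, 1, 1, 1, 1, 1, 1
1, 1, 1, 1, 1, 1, 1, 1, 1, 1, 1, 1, 1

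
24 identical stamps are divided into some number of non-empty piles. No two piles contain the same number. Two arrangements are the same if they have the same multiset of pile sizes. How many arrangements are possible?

Enumerating by decreasing first part gives 122 partitions in all.

122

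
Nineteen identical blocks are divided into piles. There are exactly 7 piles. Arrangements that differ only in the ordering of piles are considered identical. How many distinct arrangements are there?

There are too many to list fully; the first 12 (by largest part) are:
13, 1, 1, 1, 1, 1, 1
12, 2, 1, 1, 1, 1, 1
11, 3, 1, 1, 1, 1, 1
11, 2, 2, 1, 1, 1, 1
10, 4, 1, 1, 1, 1, 1
10, 3, 2, 1, 1, 1, 1
10, 2, 2, 2, 1, 1, 1
9, 5, 1, 1, 1, 1, 1
9, 4, 2, 1, 1, 1, 1
9, 3, 3, 1, 1, 1, 1
9, 3, 2, 2, 1, 1, 1
9, 2, 2, 2, 2, 1, 1
…and 53 more, for 65 total.

65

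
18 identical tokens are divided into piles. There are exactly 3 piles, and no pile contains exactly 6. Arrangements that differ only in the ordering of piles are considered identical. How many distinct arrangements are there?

Enumerating:
16, 1, 1
15, 2, 1
14, 3, 1
14, 2, 2
13, 4, 1
13, 3, 2
12, 5, 1
12, 4, 2
12, 3, 3
11, 5, 2
11, 4, 3
10, 7, 1
10, 5, 3
10, 4, 4
9, 8, 1
9, 7, 2
9, 5, 4
8, 8, 2
8, 7, 3
8, 5, 5
7, 7, 4
Counting gives 21.

21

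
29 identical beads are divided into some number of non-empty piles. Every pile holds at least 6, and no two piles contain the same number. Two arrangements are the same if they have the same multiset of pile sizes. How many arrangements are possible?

The partitions of 29 that satisfy the conditions:
29
6+23
7+22
8+21
9+20
10+19
11+18
12+17
13+16
6+7+16
14+15
6+8+15
6+9+14
7+8+14
6+10+13
7+9+13
6+11+12
7+10+12
8+9+12
8+10+11
That's 20 in total.

20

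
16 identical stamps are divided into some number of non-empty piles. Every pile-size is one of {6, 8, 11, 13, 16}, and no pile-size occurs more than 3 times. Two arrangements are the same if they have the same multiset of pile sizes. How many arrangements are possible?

2

They are:
16
8, 8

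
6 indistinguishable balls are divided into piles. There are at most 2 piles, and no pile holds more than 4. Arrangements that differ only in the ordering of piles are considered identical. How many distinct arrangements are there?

The partitions of 6 that satisfy the conditions:
2, 4
3, 3

2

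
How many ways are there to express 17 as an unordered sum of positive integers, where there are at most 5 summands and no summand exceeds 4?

3

Listing the qualifying partitions of 17:
4, 4, 4, 4, 1
4, 4, 4, 3, 2
4, 4, 3, 3, 3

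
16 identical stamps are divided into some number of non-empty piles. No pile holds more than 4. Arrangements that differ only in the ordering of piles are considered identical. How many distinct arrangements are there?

There are too many to list fully; the first 12 (by largest part) are:
4+4+4+4
4+4+4+3+1
4+4+4+2+2
4+4+4+2+1+1
4+4+4+1+1+1+1
4+4+3+3+2
4+4+3+3+1+1
4+4+3+2+2+1
4+4+3+2+1+1+1
4+4+3+1+1+1+1+1
4+4+2+2+2+2
4+4+2+2+2+1+1
…and 52 more, for 64 total.

64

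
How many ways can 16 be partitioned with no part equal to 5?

175

Systematic enumeration (by largest part, then next-largest, …) yields 175.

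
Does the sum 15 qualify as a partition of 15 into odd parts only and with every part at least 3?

Yes

The parts sum to 15, and the condition 'every summand is odd' holds; the condition 'every summand is at least 3' holds.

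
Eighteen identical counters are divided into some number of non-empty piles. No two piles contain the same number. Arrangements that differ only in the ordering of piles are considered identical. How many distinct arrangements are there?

A partial list (first 12 by largest part):
18
17 + 1
16 + 2
15 + 3
15 + 2 + 1
14 + 4
14 + 3 + 1
13 + 5
13 + 4 + 1
13 + 3 + 2
12 + 6
12 + 5 + 1
…and 34 more, for 46 total.

46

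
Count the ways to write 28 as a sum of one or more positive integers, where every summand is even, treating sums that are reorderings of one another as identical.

Systematic enumeration (by largest part, then next-largest, …) yields 135.

135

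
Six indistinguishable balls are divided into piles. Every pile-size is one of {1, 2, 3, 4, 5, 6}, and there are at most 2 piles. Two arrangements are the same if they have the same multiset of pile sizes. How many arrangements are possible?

Listing the qualifying partitions of 6:
6
1+5
2+4
3+3

4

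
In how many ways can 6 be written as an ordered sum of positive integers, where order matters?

32

There are 5 gaps and each independently is a cut or not, giving 2^5 = 32.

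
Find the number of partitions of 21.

792

Enumerating by decreasing first part gives 792 partitions in all.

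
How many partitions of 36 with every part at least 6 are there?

96

A full systematic count gives 96.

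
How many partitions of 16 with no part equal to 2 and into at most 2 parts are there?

They are:
16
15+1
13+3
12+4
11+5
10+6
9+7
8+8

8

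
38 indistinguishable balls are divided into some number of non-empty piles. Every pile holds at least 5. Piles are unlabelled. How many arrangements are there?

236

Enumerating by decreasing first part gives 236 partitions in all.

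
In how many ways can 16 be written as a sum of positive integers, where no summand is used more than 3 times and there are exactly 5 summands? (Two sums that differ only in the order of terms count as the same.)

A partial list (first 12 by largest part):
11, 2, 1, 1, 1
10, 3, 1, 1, 1
10, 2, 2, 1, 1
9, 4, 1, 1, 1
9, 3, 2, 1, 1
9, 2, 2, 2, 1
8, 5, 1, 1, 1
8, 4, 2, 1, 1
8, 3, 3, 1, 1
8, 3, 2, 2, 1
7, 6, 1, 1, 1
7, 5, 2, 1, 1
…and 22 more, for 34 total.

34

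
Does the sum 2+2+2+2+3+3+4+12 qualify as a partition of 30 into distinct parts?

No

The parts sum to 30, and the condition 'all summands are distinct' is violated.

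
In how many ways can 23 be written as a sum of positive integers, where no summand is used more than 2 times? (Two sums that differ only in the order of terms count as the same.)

355

Systematic enumeration (by largest part, then next-largest, …) yields 355.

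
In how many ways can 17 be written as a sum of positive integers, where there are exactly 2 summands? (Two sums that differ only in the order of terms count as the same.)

Listing the qualifying partitions of 17:
1,16
2,15
3,14
4,13
5,12
6,11
7,10
8,9
That's 8 in total.

8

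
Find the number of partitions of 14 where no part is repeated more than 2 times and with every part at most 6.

26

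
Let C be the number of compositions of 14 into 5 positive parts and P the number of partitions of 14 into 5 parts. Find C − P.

692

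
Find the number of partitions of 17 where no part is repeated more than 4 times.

205

Counting exhaustively, 205 partitions satisfy the conditions.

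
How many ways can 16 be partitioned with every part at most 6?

136

Direct enumeration gives 136 partitions.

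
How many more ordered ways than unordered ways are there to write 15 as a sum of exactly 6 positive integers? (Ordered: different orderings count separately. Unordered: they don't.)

1976

Compositions: C(14,5) = 2002.
Partitions of 15 into exactly 6 parts: 26.
Difference: 2002 − 26 = 1976.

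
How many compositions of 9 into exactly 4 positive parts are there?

A composition of 9 into 4 positive parts is chosen by placing 3 dividers among the 8 gaps between 9 units: C(8,3) = 56.

56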